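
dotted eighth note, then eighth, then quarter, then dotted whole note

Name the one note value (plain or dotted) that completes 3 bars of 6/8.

3 bars of 6/8 = 36 sixteenth notes.
Working in sixteenth notes: dotted eighth note = 3; eighth = 2; quarter = 4; dotted whole note = 24.
Sum: 3 + 2 + 4 + 24 = 33.
Remaining: 36 − 33 = 3 sixteenth notes, which is a dotted eighth note.

dotted eighth note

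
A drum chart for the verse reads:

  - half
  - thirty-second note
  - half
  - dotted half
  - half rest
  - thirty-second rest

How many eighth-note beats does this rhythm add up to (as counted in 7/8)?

18.5

One eighth-note beat = 4 thirty-second notes.
Each duration in thirty-second notes: half = 16; thirty-second note = 1; half = 16; dotted half = 24; half rest = 16; thirty-second rest = 1.
Total: 16 + 1 + 16 + 24 + 16 + 1 = 74.
74 ÷ 4 = 18.5 beats.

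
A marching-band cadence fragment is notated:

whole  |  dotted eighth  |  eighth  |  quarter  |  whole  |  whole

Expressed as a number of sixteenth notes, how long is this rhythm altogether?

Express everything in sixteenth notes: whole = 16; dotted eighth = 3; eighth = 2; quarter = 4; whole = 16; whole = 16.
Adding: 16 + 3 + 2 + 4 + 16 + 16 = 57 sixteenth notes.

57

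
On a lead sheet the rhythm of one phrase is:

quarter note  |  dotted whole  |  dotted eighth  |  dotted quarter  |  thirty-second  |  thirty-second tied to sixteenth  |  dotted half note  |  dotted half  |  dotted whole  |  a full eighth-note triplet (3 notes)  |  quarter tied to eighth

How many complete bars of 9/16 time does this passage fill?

One bar of 9/16 = 18 thirty-second notes.
Each duration in thirty-second notes: quarter note = 8; dotted whole = 48; dotted eighth = 6; dotted quarter = 12; thirty-second = 1; thirty-second tied to sixteenth (thirty-second + sixteenth) = 3; dotted half note = 24; dotted half = 24; dotted whole = 48; a full eighth-note triplet (3 notes) (three triplet eighths span one quarter) = 8; quarter tied to eighth (quarter + eighth) = 12.
Adding: 8 + 48 + 6 + 12 + 1 + 3 + 24 + 24 + 48 + 8 + 12 = 194.
194 ÷ 18 = 10 complete bars with 14 left over.

10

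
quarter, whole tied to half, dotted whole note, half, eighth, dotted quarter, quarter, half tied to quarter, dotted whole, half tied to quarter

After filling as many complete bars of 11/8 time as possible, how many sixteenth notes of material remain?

10

One bar of 11/8 = 11 eighth notes.
Working in eighth notes: quarter = 2; whole tied to half (whole + half) = 12; dotted whole note = 12; half = 4; eighth = 1; dotted quarter = 3; quarter = 2; half tied to quarter (half + quarter) = 6; dotted whole = 12; half tied to quarter (half + quarter) = 6.
Altogether 2 + 12 + 12 + 4 + 1 + 3 + 2 + 6 + 12 + 6 = 60.
60 ÷ 11 = 5 complete bars with 5 eighth notes remaining = 10 sixteenth notes.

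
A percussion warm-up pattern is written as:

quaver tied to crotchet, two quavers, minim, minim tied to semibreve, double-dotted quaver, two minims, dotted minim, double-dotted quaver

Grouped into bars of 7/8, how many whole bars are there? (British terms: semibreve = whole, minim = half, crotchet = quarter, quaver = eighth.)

5

One bar of 7/8 = 28 thirty-second notes.
Each duration in thirty-second notes: quaver tied to crotchet (quaver + crotchet) = 12; quaver = 4; quaver = 4; minim = 16; minim tied to semibreve (minim + semibreve) = 48; double-dotted quaver = 7; minim = 16; minim = 16; dotted minim = 24; double-dotted quaver = 7.
Adding: 12 + 4 + 4 + 16 + 48 + 7 + 16 + 16 + 24 + 7 = 154.
154 ÷ 28 = 5 complete bars with 14 left over.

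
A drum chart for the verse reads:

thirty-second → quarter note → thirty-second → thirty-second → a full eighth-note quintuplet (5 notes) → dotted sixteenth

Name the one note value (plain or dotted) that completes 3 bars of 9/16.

dotted half note

3 bars of 9/16 = 54 thirty-second notes.
Each duration in thirty-second notes: thirty-second = 1; quarter note = 8; thirty-second = 1; thirty-second = 1; a full eighth-note quintuplet (5 notes) (five quintuplet eighths span one half) = 16; dotted sixteenth = 3.
Sum: 1 + 8 + 1 + 1 + 16 + 3 = 30.
Remaining: 54 − 30 = 24 thirty-second notes, which is a dotted half note.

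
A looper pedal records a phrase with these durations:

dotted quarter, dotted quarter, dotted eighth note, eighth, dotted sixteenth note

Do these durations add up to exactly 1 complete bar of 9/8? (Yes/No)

No

One bar of 9/8 = 36 thirty-second notes.
Each duration in thirty-second notes: dotted quarter = 12; dotted quarter = 12; dotted eighth note = 6; eighth = 4; dotted sixteenth note = 3.
Sum: 12 + 12 + 6 + 4 + 3 = 37.
37 exceeds 36, so the answer is No.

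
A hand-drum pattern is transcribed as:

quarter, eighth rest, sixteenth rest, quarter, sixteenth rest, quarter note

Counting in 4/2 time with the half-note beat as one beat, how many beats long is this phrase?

2

One half-note beat = 8 sixteenth notes.
In sixteenth notes: quarter = 4; eighth rest = 2; sixteenth rest = 1; quarter = 4; sixteenth rest = 1; quarter note = 4.
Altogether 4 + 2 + 1 + 4 + 1 + 4 = 16.
16 ÷ 8 = 2 beats.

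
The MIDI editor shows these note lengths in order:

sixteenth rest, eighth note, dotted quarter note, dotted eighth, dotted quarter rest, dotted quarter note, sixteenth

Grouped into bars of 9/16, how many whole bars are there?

One bar of 9/16 = 9 sixteenth notes.
Convert each value to sixteenth notes: sixteenth rest = 1; eighth note = 2; dotted quarter note = 6; dotted eighth = 3; dotted quarter rest = 6; dotted quarter note = 6; sixteenth = 1.
Altogether 1 + 2 + 6 + 3 + 6 + 6 + 1 = 25.
25 ÷ 9 = 2 complete bars with 7 left over.

2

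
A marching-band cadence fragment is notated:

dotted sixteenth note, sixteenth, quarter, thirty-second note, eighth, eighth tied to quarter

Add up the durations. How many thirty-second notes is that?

30

Working in thirty-second notes: dotted sixteenth note = 3; sixteenth = 2; quarter = 8; thirty-second note = 1; eighth = 4; eighth tied to quarter (eighth + quarter) = 12.
Sum: 3 + 2 + 8 + 1 + 4 + 12 = 30 thirty-second notes.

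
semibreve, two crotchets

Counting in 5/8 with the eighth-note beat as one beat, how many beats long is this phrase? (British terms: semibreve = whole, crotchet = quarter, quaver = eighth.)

One eighth-note beat = 2 sixteenth notes.
Working in sixteenth notes: semibreve = 16; crotchet = 4; crotchet = 4.
Altogether 16 + 4 + 4 = 24.
24 ÷ 2 = 12 beats.

12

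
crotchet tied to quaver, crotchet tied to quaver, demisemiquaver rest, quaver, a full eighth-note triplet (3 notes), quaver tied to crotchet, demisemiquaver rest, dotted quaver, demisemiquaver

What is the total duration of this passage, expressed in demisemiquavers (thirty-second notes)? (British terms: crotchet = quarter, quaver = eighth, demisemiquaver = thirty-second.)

57

Convert each value to thirty-second notes: crotchet tied to quaver (crotchet + quaver) = 12; crotchet tied to quaver (crotchet + quaver) = 12; demisemiquaver rest = 1; quaver = 4; a full eighth-note triplet (3 notes) (three triplet eighths span one quarter) = 8; quaver tied to crotchet (quaver + crotchet) = 12; demisemiquaver rest = 1; dotted quaver = 6; demisemiquaver = 1.
Adding: 12 + 12 + 1 + 4 + 8 + 12 + 1 + 6 + 1 = 57 thirty-second notes.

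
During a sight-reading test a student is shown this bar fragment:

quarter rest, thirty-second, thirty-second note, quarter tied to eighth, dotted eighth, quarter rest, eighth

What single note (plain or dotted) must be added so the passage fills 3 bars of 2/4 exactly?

quarter note

3 bars of 2/4 = 48 thirty-second notes.
Convert each value to thirty-second notes: quarter rest = 8; thirty-second = 1; thirty-second note = 1; quarter tied to eighth (quarter + eighth) = 12; dotted eighth = 6; quarter rest = 8; eighth = 4.
Total: 8 + 1 + 1 + 12 + 6 + 8 + 4 = 40.
Remaining: 48 − 40 = 8 thirty-second notes, which is a quarter note.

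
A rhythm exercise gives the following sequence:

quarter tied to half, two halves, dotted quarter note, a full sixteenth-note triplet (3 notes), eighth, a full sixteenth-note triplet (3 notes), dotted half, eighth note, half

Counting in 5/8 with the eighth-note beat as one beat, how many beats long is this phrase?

31

One eighth-note beat = 2 sixteenth notes.
Each duration in sixteenth notes: quarter tied to half (quarter + half) = 12; half = 8; half = 8; dotted quarter note = 6; a full sixteenth-note triplet (3 notes) (three triplet sixteenths span one eighth) = 2; eighth = 2; a full sixteenth-note triplet (3 notes) (three triplet sixteenths span one eighth) = 2; dotted half = 12; eighth note = 2; half = 8.
Altogether 12 + 8 + 8 + 6 + 2 + 2 + 2 + 12 + 2 + 8 = 62.
62 ÷ 2 = 31 beats.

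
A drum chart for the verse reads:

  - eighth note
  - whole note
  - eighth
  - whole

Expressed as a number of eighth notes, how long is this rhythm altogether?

Each duration in eighth notes: eighth note = 1; whole note = 8; eighth = 1; whole = 8.
Sum: 1 + 8 + 1 + 8 = 18 eighth notes.

18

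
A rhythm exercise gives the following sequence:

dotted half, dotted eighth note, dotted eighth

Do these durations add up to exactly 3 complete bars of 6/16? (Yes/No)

One bar of 6/16 = 6 sixteenth notes, so 3 bars = 18.
In sixteenth notes: dotted half = 12; dotted eighth note = 3; dotted eighth = 3.
Sum: 12 + 3 + 3 = 18.
18 equals 18, so the answer is Yes.

Yes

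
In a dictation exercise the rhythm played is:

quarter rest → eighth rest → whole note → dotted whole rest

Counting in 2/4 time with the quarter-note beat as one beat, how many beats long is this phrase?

11.5

One quarter-note beat = 2 eighth notes.
In eighth notes: quarter rest = 2; eighth rest = 1; whole note = 8; dotted whole rest = 12.
Sum: 2 + 1 + 8 + 12 = 23.
23 ÷ 2 = 11.5 beats.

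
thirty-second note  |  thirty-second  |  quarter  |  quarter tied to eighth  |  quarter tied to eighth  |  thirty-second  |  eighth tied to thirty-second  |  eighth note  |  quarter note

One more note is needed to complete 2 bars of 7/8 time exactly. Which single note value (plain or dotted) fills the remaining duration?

2 bars of 7/8 = 56 thirty-second notes.
Working in thirty-second notes: thirty-second note = 1; thirty-second = 1; quarter = 8; quarter tied to eighth (quarter + eighth) = 12; quarter tied to eighth (quarter + eighth) = 12; thirty-second = 1; eighth tied to thirty-second (eighth + thirty-second) = 5; eighth note = 4; quarter note = 8.
Adding: 1 + 1 + 8 + 12 + 12 + 1 + 5 + 4 + 8 = 52.
Remaining: 56 − 52 = 4 thirty-second notes, which is a eighth note.

eighth note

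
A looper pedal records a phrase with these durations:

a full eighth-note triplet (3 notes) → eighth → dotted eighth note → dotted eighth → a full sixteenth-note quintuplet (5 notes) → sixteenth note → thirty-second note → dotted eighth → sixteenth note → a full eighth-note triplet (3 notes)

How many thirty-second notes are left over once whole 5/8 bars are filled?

11

One bar of 5/8 = 20 thirty-second notes.
Convert each value to thirty-second notes: a full eighth-note triplet (3 notes) (three triplet eighths span one quarter) = 8; eighth = 4; dotted eighth note = 6; dotted eighth = 6; a full sixteenth-note quintuplet (5 notes) (five quintuplet sixteenths span one quarter) = 8; sixteenth note = 2; thirty-second note = 1; dotted eighth = 6; sixteenth note = 2; a full eighth-note triplet (3 notes) (three triplet eighths span one quarter) = 8.
Altogether 8 + 4 + 6 + 6 + 8 + 2 + 1 + 6 + 2 + 8 = 51.
51 ÷ 20 = 2 complete bars with 11 thirty-second notes remaining.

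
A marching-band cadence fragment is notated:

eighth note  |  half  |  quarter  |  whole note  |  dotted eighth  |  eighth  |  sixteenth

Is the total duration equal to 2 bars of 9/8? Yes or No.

Yes

One bar of 9/8 = 18 sixteenth notes, so 2 bars = 36.
Express everything in sixteenth notes: eighth note = 2; half = 8; quarter = 4; whole note = 16; dotted eighth = 3; eighth = 2; sixteenth = 1.
Sum: 2 + 8 + 4 + 16 + 3 + 2 + 1 = 36.
36 equals 36, so the answer is Yes.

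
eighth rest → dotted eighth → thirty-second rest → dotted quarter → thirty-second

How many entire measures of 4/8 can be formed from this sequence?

1

One bar of 4/8 = 16 thirty-second notes.
Working in thirty-second notes: eighth rest = 4; dotted eighth = 6; thirty-second rest = 1; dotted quarter = 12; thirty-second = 1.
Sum: 4 + 6 + 1 + 12 + 1 = 24.
24 ÷ 16 = 1 complete bar with 8 left over.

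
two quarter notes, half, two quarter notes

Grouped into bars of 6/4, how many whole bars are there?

1

One bar of 6/4 = 6 quarter notes.
Convert each value to quarter notes: quarter note = 1; quarter note = 1; half = 2; quarter note = 1; quarter note = 1.
Total: 1 + 1 + 2 + 1 + 1 = 6.
6 ÷ 6 = 1 complete bar with 0 left over.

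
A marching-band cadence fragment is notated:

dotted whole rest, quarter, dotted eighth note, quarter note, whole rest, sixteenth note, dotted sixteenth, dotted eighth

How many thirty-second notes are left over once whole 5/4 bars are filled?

33

One bar of 5/4 = 40 thirty-second notes.
Working in thirty-second notes: dotted whole rest = 48; quarter = 8; dotted eighth note = 6; quarter note = 8; whole rest = 32; sixteenth note = 2; dotted sixteenth = 3; dotted eighth = 6.
Adding: 48 + 8 + 6 + 8 + 32 + 2 + 3 + 6 = 113.
113 ÷ 40 = 2 complete bars with 33 thirty-second notes remaining.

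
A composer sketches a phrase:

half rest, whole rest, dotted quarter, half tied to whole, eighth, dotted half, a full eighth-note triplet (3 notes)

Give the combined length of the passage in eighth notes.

Each duration in eighth notes: half rest = 4; whole rest = 8; dotted quarter = 3; half tied to whole (half + whole) = 12; eighth = 1; dotted half = 6; a full eighth-note triplet (3 notes) (three triplet eighths span one quarter) = 2.
Sum: 4 + 8 + 3 + 12 + 1 + 6 + 2 = 36 eighth notes.

36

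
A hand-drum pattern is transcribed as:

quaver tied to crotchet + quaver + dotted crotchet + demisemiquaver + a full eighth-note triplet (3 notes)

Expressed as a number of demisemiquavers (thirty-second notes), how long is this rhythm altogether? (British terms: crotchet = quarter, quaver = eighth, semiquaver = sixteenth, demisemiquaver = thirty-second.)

37

Convert each value to thirty-second notes: quaver tied to crotchet (quaver + crotchet) = 12; quaver = 4; dotted crotchet = 12; demisemiquaver = 1; a full eighth-note triplet (3 notes) (three triplet eighths span one quarter) = 8.
Adding: 12 + 4 + 12 + 1 + 8 = 37 thirty-second notes.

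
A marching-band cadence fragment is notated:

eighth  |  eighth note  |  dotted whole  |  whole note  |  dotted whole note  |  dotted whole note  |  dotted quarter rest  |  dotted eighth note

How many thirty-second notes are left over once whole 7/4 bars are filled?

One bar of 7/4 = 28 sixteenth notes.
Each duration in sixteenth notes: eighth = 2; eighth note = 2; dotted whole = 24; whole note = 16; dotted whole note = 24; dotted whole note = 24; dotted quarter rest = 6; dotted eighth note = 3.
Adding: 2 + 2 + 24 + 16 + 24 + 24 + 6 + 3 = 101.
101 ÷ 28 = 3 complete bars with 17 sixteenth notes remaining = 34 thirty-second notes.

34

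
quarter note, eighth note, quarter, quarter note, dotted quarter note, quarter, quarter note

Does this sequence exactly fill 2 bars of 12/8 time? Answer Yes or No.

One bar of 12/8 = 12 eighth notes, so 2 bars = 24.
Express everything in eighth notes: quarter note = 2; eighth note = 1; quarter = 2; quarter note = 2; dotted quarter note = 3; quarter = 2; quarter note = 2.
Sum: 2 + 1 + 2 + 2 + 3 + 2 + 2 = 14.
14 falls short of 24, so the answer is No.

No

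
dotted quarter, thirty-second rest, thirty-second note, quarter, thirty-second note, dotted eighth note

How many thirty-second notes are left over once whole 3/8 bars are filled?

One bar of 3/8 = 12 thirty-second notes.
Each duration in thirty-second notes: dotted quarter = 12; thirty-second rest = 1; thirty-second note = 1; quarter = 8; thirty-second note = 1; dotted eighth note = 6.
Adding: 12 + 1 + 1 + 8 + 1 + 6 = 29.
29 ÷ 12 = 2 complete bars with 5 thirty-second notes remaining.

5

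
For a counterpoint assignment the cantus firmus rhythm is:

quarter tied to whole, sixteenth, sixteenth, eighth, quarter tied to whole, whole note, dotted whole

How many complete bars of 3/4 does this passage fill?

One bar of 3/4 = 12 sixteenth notes.
In sixteenth notes: quarter tied to whole (quarter + whole) = 20; sixteenth = 1; sixteenth = 1; eighth = 2; quarter tied to whole (quarter + whole) = 20; whole note = 16; dotted whole = 24.
Altogether 20 + 1 + 1 + 2 + 20 + 16 + 24 = 84.
84 ÷ 12 = 7 complete bars with 0 left over.

7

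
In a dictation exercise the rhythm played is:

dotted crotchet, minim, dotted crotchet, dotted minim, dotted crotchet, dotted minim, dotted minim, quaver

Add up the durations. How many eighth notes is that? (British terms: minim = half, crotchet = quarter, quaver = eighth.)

Each duration in eighth notes: dotted crotchet = 3; minim = 4; dotted crotchet = 3; dotted minim = 6; dotted crotchet = 3; dotted minim = 6; dotted minim = 6; quaver = 1.
Altogether 3 + 4 + 3 + 6 + 3 + 6 + 6 + 1 = 32 eighth notes.

32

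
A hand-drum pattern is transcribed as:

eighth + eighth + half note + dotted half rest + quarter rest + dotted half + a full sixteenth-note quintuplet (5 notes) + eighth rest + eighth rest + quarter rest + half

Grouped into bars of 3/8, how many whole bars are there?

One bar of 3/8 = 3 eighth notes.
Convert each value to eighth notes: eighth = 1; eighth = 1; half note = 4; dotted half rest = 6; quarter rest = 2; dotted half = 6; a full sixteenth-note quintuplet (5 notes) (five quintuplet sixteenths span one quarter) = 2; eighth rest = 1; eighth rest = 1; quarter rest = 2; half = 4.
Altogether 1 + 1 + 4 + 6 + 2 + 6 + 2 + 1 + 1 + 2 + 4 = 30.
30 ÷ 3 = 10 complete bars with 0 left over.

10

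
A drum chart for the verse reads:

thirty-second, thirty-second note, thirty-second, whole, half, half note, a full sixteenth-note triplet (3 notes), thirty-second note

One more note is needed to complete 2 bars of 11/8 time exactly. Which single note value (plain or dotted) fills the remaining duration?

2 bars of 11/8 = 88 thirty-second notes.
Express everything in thirty-second notes: thirty-second = 1; thirty-second note = 1; thirty-second = 1; whole = 32; half = 16; half note = 16; a full sixteenth-note triplet (3 notes) (three triplet sixteenths span one eighth) = 4; thirty-second note = 1.
Altogether 1 + 1 + 1 + 32 + 16 + 16 + 4 + 1 = 72.
Remaining: 88 − 72 = 16 thirty-second notes, which is a half note.

half note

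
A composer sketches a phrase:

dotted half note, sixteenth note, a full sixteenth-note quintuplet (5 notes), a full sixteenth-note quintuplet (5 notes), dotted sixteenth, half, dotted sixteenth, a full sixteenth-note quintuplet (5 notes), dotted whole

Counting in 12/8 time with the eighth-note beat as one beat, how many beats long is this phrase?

One eighth-note beat = 4 thirty-second notes.
Working in thirty-second notes: dotted half note = 24; sixteenth note = 2; a full sixteenth-note quintuplet (5 notes) (five quintuplet sixteenths span one quarter) = 8; a full sixteenth-note quintuplet (5 notes) (five quintuplet sixteenths span one quarter) = 8; dotted sixteenth = 3; half = 16; dotted sixteenth = 3; a full sixteenth-note quintuplet (5 notes) (five quintuplet sixteenths span one quarter) = 8; dotted whole = 48.
Total: 24 + 2 + 8 + 8 + 3 + 16 + 3 + 8 + 48 = 120.
120 ÷ 4 = 30 beats.

30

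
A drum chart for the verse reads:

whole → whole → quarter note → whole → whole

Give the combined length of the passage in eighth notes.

34

In eighth notes: whole = 8; whole = 8; quarter note = 2; whole = 8; whole = 8.
Sum: 8 + 8 + 2 + 8 + 8 = 34 eighth notes.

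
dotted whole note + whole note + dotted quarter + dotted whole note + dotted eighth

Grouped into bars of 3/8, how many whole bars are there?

One bar of 3/8 = 6 sixteenth notes.
In sixteenth notes: dotted whole note = 24; whole note = 16; dotted quarter = 6; dotted whole note = 24; dotted eighth = 3.
Total: 24 + 16 + 6 + 24 + 3 = 73.
73 ÷ 6 = 12 complete bars with 1 left over.

12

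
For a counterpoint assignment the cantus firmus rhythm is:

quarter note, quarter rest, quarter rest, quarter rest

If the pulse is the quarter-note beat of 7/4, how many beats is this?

One quarter-note beat = 2 eighth notes.
Working in eighth notes: quarter note = 2; quarter rest = 2; quarter rest = 2; quarter rest = 2.
Sum: 2 + 2 + 2 + 2 = 8.
8 ÷ 2 = 4 beats.

4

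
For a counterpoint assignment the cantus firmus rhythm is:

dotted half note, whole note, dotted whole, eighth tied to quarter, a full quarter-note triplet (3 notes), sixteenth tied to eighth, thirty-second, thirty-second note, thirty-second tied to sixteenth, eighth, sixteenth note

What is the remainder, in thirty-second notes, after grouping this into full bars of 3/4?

5

One bar of 3/4 = 24 thirty-second notes.
In thirty-second notes: dotted half note = 24; whole note = 32; dotted whole = 48; eighth tied to quarter (eighth + quarter) = 12; a full quarter-note triplet (3 notes) (three triplet quarters span one half) = 16; sixteenth tied to eighth (sixteenth + eighth) = 6; thirty-second = 1; thirty-second note = 1; thirty-second tied to sixteenth (thirty-second + sixteenth) = 3; eighth = 4; sixteenth note = 2.
Altogether 24 + 32 + 48 + 12 + 16 + 6 + 1 + 1 + 3 + 4 + 2 = 149.
149 ÷ 24 = 6 complete bars with 5 thirty-second notes remaining.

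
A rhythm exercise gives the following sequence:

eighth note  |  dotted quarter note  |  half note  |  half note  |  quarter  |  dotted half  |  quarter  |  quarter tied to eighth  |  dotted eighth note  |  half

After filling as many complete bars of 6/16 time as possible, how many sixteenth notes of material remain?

One bar of 6/16 = 6 sixteenth notes.
Convert each value to sixteenth notes: eighth note = 2; dotted quarter note = 6; half note = 8; half note = 8; quarter = 4; dotted half = 12; quarter = 4; quarter tied to eighth (quarter + eighth) = 6; dotted eighth note = 3; half = 8.
Sum: 2 + 6 + 8 + 8 + 4 + 12 + 4 + 6 + 3 + 8 = 61.
61 ÷ 6 = 10 complete bars with 1 sixteenth note remaining.

1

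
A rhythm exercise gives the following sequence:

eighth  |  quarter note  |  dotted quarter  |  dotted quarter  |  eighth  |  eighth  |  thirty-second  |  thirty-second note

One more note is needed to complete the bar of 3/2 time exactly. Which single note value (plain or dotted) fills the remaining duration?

sixteenth note

The bar of 3/2 = 48 thirty-second notes.
Each duration in thirty-second notes: eighth = 4; quarter note = 8; dotted quarter = 12; dotted quarter = 12; eighth = 4; eighth = 4; thirty-second = 1; thirty-second note = 1.
Total: 4 + 8 + 12 + 12 + 4 + 4 + 1 + 1 = 46.
Remaining: 48 − 46 = 2 thirty-second notes, which is a sixteenth note.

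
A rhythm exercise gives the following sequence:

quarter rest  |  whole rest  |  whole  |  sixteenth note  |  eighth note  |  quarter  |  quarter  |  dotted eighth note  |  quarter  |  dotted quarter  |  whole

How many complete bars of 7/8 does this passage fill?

5

One bar of 7/8 = 14 sixteenth notes.
Each duration in sixteenth notes: quarter rest = 4; whole rest = 16; whole = 16; sixteenth note = 1; eighth note = 2; quarter = 4; quarter = 4; dotted eighth note = 3; quarter = 4; dotted quarter = 6; whole = 16.
Sum: 4 + 16 + 16 + 1 + 2 + 4 + 4 + 3 + 4 + 6 + 16 = 76.
76 ÷ 14 = 5 complete bars with 6 left over.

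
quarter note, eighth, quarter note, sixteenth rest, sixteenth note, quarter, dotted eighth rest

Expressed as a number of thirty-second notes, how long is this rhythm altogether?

38

Working in thirty-second notes: quarter note = 8; eighth = 4; quarter note = 8; sixteenth rest = 2; sixteenth note = 2; quarter = 8; dotted eighth rest = 6.
Altogether 8 + 4 + 8 + 2 + 2 + 8 + 6 = 38 thirty-second notes.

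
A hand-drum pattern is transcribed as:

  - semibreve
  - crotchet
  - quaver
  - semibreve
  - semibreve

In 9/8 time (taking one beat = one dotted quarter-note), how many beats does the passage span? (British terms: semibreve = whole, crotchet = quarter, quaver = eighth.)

9

One dotted quarter-note beat = 3 eighth notes.
Working in eighth notes: semibreve = 8; crotchet = 2; quaver = 1; semibreve = 8; semibreve = 8.
Sum: 8 + 2 + 1 + 8 + 8 = 27.
27 ÷ 3 = 9 beats.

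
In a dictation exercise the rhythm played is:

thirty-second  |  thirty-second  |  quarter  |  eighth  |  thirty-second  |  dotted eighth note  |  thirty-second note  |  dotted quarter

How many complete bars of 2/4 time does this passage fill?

One bar of 2/4 = 16 thirty-second notes.
Each duration in thirty-second notes: thirty-second = 1; thirty-second = 1; quarter = 8; eighth = 4; thirty-second = 1; dotted eighth note = 6; thirty-second note = 1; dotted quarter = 12.
Sum: 1 + 1 + 8 + 4 + 1 + 6 + 1 + 12 = 34.
34 ÷ 16 = 2 complete bars with 2 left over.

2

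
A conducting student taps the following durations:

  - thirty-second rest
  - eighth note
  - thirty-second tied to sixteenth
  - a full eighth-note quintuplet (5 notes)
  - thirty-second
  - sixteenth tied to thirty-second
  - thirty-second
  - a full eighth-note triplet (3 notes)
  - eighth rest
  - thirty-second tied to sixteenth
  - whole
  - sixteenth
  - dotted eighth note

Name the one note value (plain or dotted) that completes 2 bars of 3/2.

dotted quarter note

2 bars of 3/2 = 96 thirty-second notes.
Working in thirty-second notes: thirty-second rest = 1; eighth note = 4; thirty-second tied to sixteenth (thirty-second + sixteenth) = 3; a full eighth-note quintuplet (5 notes) (five quintuplet eighths span one half) = 16; thirty-second = 1; sixteenth tied to thirty-second (sixteenth + thirty-second) = 3; thirty-second = 1; a full eighth-note triplet (3 notes) (three triplet eighths span one quarter) = 8; eighth rest = 4; thirty-second tied to sixteenth (thirty-second + sixteenth) = 3; whole = 32; sixteenth = 2; dotted eighth note = 6.
Sum: 1 + 4 + 3 + 16 + 1 + 3 + 1 + 8 + 4 + 3 + 32 + 2 + 6 = 84.
Remaining: 96 − 84 = 12 thirty-second notes, which is a dotted quarter note.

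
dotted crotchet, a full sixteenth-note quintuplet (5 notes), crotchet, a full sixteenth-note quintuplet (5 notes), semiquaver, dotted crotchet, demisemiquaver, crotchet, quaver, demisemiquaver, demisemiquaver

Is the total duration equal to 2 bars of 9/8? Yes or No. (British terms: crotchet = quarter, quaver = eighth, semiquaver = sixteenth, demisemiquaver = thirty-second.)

No

One bar of 9/8 = 36 thirty-second notes, so 2 bars = 72.
Each duration in thirty-second notes: dotted crotchet = 12; a full sixteenth-note quintuplet (5 notes) (five quintuplet sixteenths span one quarter) = 8; crotchet = 8; a full sixteenth-note quintuplet (5 notes) (five quintuplet sixteenths span one quarter) = 8; semiquaver = 2; dotted crotchet = 12; demisemiquaver = 1; crotchet = 8; quaver = 4; demisemiquaver = 1; demisemiquaver = 1.
Adding: 12 + 8 + 8 + 8 + 2 + 12 + 1 + 8 + 4 + 1 + 1 = 65.
65 falls short of 72, so the answer is No.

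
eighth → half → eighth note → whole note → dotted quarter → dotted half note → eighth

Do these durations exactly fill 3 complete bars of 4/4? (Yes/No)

One bar of 4/4 = 8 eighth notes, so 3 bars = 24.
Each duration in eighth notes: eighth = 1; half = 4; eighth note = 1; whole note = 8; dotted quarter = 3; dotted half note = 6; eighth = 1.
Adding: 1 + 4 + 1 + 8 + 3 + 6 + 1 = 24.
24 equals 24, so the answer is Yes.

Yes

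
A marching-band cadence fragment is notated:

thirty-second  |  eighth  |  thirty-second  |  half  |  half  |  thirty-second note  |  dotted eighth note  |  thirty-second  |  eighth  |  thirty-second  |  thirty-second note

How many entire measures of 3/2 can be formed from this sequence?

One bar of 3/2 = 48 thirty-second notes.
Convert each value to thirty-second notes: thirty-second = 1; eighth = 4; thirty-second = 1; half = 16; half = 16; thirty-second note = 1; dotted eighth note = 6; thirty-second = 1; eighth = 4; thirty-second = 1; thirty-second note = 1.
Altogether 1 + 4 + 1 + 16 + 16 + 1 + 6 + 1 + 4 + 1 + 1 = 52.
52 ÷ 48 = 1 complete bar with 4 left over.

1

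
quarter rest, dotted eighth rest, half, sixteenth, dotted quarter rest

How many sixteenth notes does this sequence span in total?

Convert each value to sixteenth notes: quarter rest = 4; dotted eighth rest = 3; half = 8; sixteenth = 1; dotted quarter rest = 6.
Altogether 4 + 3 + 8 + 1 + 6 = 22 sixteenth notes.

22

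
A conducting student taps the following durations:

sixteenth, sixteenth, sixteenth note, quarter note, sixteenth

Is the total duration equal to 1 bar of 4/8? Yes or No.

One bar of 4/8 = 8 sixteenth notes.
Each duration in sixteenth notes: sixteenth = 1; sixteenth = 1; sixteenth note = 1; quarter note = 4; sixteenth = 1.
Sum: 1 + 1 + 1 + 4 + 1 = 8.
8 equals 8, so the answer is Yes.

Yes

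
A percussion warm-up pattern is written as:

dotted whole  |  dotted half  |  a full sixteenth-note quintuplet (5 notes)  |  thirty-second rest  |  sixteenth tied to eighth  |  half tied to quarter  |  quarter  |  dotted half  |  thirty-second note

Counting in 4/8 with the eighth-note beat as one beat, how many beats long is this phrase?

36

One eighth-note beat = 4 thirty-second notes.
Express everything in thirty-second notes: dotted whole = 48; dotted half = 24; a full sixteenth-note quintuplet (5 notes) (five quintuplet sixteenths span one quarter) = 8; thirty-second rest = 1; sixteenth tied to eighth (sixteenth + eighth) = 6; half tied to quarter (half + quarter) = 24; quarter = 8; dotted half = 24; thirty-second note = 1.
Sum: 48 + 24 + 8 + 1 + 6 + 24 + 8 + 24 + 1 = 144.
144 ÷ 4 = 36 beats.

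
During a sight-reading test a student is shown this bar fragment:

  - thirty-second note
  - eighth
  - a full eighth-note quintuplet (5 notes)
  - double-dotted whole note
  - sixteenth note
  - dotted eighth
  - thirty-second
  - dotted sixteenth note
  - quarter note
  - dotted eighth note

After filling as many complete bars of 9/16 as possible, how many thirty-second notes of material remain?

13

One bar of 9/16 = 18 thirty-second notes.
In thirty-second notes: thirty-second note = 1; eighth = 4; a full eighth-note quintuplet (5 notes) (five quintuplet eighths span one half) = 16; double-dotted whole note = 56; sixteenth note = 2; dotted eighth = 6; thirty-second = 1; dotted sixteenth note = 3; quarter note = 8; dotted eighth note = 6.
Total: 1 + 4 + 16 + 56 + 2 + 6 + 1 + 3 + 8 + 6 = 103.
103 ÷ 18 = 5 complete bars with 13 thirty-second notes remaining.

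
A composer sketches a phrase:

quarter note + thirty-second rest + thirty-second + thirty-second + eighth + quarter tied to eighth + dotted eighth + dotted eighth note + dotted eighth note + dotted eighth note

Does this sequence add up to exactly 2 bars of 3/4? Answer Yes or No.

One bar of 3/4 = 24 thirty-second notes, so 2 bars = 48.
Working in thirty-second notes: quarter note = 8; thirty-second rest = 1; thirty-second = 1; thirty-second = 1; eighth = 4; quarter tied to eighth (quarter + eighth) = 12; dotted eighth = 6; dotted eighth note = 6; dotted eighth note = 6; dotted eighth note = 6.
Altogether 8 + 1 + 1 + 1 + 4 + 12 + 6 + 6 + 6 + 6 = 51.
51 exceeds 48, so the answer is No.

No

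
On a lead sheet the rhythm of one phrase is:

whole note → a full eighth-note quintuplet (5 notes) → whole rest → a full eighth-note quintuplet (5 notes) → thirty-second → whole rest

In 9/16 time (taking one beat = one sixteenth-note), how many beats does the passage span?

One sixteenth-note beat = 2 thirty-second notes.
In thirty-second notes: whole note = 32; a full eighth-note quintuplet (5 notes) (five quintuplet eighths span one half) = 16; whole rest = 32; a full eighth-note quintuplet (5 notes) (five quintuplet eighths span one half) = 16; thirty-second = 1; whole rest = 32.
Total: 32 + 16 + 32 + 16 + 1 + 32 = 129.
129 ÷ 2 = 64.5 beats.

64.5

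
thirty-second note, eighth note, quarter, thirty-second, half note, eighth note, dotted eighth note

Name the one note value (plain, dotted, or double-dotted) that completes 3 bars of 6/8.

whole note

3 bars of 6/8 = 72 thirty-second notes.
In thirty-second notes: thirty-second note = 1; eighth note = 4; quarter = 8; thirty-second = 1; half note = 16; eighth note = 4; dotted eighth note = 6.
Total: 1 + 4 + 8 + 1 + 16 + 4 + 6 = 40.
Remaining: 72 − 40 = 32 thirty-second notes, which is a whole note.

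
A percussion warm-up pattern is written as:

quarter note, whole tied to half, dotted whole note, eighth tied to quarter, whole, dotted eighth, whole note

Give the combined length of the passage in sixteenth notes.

93

Express everything in sixteenth notes: quarter note = 4; whole tied to half (whole + half) = 24; dotted whole note = 24; eighth tied to quarter (eighth + quarter) = 6; whole = 16; dotted eighth = 3; whole note = 16.
Adding: 4 + 24 + 24 + 6 + 16 + 3 + 16 = 93 sixteenth notes.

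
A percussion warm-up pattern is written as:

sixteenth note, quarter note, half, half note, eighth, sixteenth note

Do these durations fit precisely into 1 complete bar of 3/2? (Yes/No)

Yes

One bar of 3/2 = 24 sixteenth notes.
Express everything in sixteenth notes: sixteenth note = 1; quarter note = 4; half = 8; half note = 8; eighth = 2; sixteenth note = 1.
Total: 1 + 4 + 8 + 8 + 2 + 1 = 24.
24 equals 24, so the answer is Yes.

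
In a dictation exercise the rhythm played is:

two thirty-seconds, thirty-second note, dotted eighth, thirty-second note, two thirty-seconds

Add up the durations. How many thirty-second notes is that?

12

Express everything in thirty-second notes: thirty-second = 1; thirty-second = 1; thirty-second note = 1; dotted eighth = 6; thirty-second note = 1; thirty-second = 1; thirty-second = 1.
Altogether 1 + 1 + 1 + 6 + 1 + 1 + 1 = 12 thirty-second notes.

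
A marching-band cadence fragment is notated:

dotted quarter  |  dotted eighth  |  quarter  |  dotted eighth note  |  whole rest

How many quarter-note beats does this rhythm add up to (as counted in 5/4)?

One quarter-note beat = 4 sixteenth notes.
Express everything in sixteenth notes: dotted quarter = 6; dotted eighth = 3; quarter = 4; dotted eighth note = 3; whole rest = 16.
Sum: 6 + 3 + 4 + 3 + 16 = 32.
32 ÷ 4 = 8 beats.

8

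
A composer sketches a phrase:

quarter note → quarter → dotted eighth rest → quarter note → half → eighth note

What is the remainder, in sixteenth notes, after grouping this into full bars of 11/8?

One bar of 11/8 = 22 sixteenth notes.
Convert each value to sixteenth notes: quarter note = 4; quarter = 4; dotted eighth rest = 3; quarter note = 4; half = 8; eighth note = 2.
Total: 4 + 4 + 3 + 4 + 8 + 2 = 25.
25 ÷ 22 = 1 complete bar with 3 sixteenth notes remaining.

3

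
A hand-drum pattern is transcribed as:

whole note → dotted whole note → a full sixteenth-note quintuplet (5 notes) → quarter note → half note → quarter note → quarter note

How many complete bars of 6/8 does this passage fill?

One bar of 6/8 = 3 quarter notes.
Convert each value to quarter notes: whole note = 4; dotted whole note = 6; a full sixteenth-note quintuplet (5 notes) (five quintuplet sixteenths span one quarter) = 1; quarter note = 1; half note = 2; quarter note = 1; quarter note = 1.
Altogether 4 + 6 + 1 + 1 + 2 + 1 + 1 = 16.
16 ÷ 3 = 5 complete bars with 1 left over.

5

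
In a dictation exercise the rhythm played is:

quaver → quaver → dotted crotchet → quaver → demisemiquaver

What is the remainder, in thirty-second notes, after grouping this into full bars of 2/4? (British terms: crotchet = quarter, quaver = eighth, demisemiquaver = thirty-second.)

One bar of 2/4 = 16 thirty-second notes.
Each duration in thirty-second notes: quaver = 4; quaver = 4; dotted crotchet = 12; quaver = 4; demisemiquaver = 1.
Total: 4 + 4 + 12 + 4 + 1 = 25.
25 ÷ 16 = 1 complete bar with 9 thirty-second notes remaining.

9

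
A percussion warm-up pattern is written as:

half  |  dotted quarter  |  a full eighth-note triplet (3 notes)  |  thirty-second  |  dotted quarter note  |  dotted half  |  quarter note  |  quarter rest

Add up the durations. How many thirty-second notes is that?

Working in thirty-second notes: half = 16; dotted quarter = 12; a full eighth-note triplet (3 notes) (three triplet eighths span one quarter) = 8; thirty-second = 1; dotted quarter note = 12; dotted half = 24; quarter note = 8; quarter rest = 8.
Altogether 16 + 12 + 8 + 1 + 12 + 24 + 8 + 8 = 89 thirty-second notes.

89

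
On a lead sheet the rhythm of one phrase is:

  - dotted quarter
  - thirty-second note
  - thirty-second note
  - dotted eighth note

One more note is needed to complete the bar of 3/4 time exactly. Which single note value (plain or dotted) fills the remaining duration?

The bar of 3/4 = 24 thirty-second notes.
Express everything in thirty-second notes: dotted quarter = 12; thirty-second note = 1; thirty-second note = 1; dotted eighth note = 6.
Sum: 12 + 1 + 1 + 6 = 20.
Remaining: 24 − 20 = 4 thirty-second notes, which is a eighth note.

eighth note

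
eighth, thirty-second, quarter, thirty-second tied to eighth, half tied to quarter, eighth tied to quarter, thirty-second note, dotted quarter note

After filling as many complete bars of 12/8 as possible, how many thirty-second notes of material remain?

One bar of 12/8 = 48 thirty-second notes.
Each duration in thirty-second notes: eighth = 4; thirty-second = 1; quarter = 8; thirty-second tied to eighth (thirty-second + eighth) = 5; half tied to quarter (half + quarter) = 24; eighth tied to quarter (eighth + quarter) = 12; thirty-second note = 1; dotted quarter note = 12.
Total: 4 + 1 + 8 + 5 + 24 + 12 + 1 + 12 = 67.
67 ÷ 48 = 1 complete bar with 19 thirty-second notes remaining.

19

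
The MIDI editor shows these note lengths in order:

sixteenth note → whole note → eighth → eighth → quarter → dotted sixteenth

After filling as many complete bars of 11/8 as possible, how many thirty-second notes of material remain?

9

One bar of 11/8 = 44 thirty-second notes.
Express everything in thirty-second notes: sixteenth note = 2; whole note = 32; eighth = 4; eighth = 4; quarter = 8; dotted sixteenth = 3.
Sum: 2 + 32 + 4 + 4 + 8 + 3 = 53.
53 ÷ 44 = 1 complete bar with 9 thirty-second notes remaining.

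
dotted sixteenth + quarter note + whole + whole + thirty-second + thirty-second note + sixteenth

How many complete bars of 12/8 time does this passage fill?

One bar of 12/8 = 48 thirty-second notes.
Working in thirty-second notes: dotted sixteenth = 3; quarter note = 8; whole = 32; whole = 32; thirty-second = 1; thirty-second note = 1; sixteenth = 2.
Altogether 3 + 8 + 32 + 32 + 1 + 1 + 2 = 79.
79 ÷ 48 = 1 complete bar with 31 left over.

1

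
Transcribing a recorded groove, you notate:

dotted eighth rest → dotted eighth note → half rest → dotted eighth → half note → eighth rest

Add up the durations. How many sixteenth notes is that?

In sixteenth notes: dotted eighth rest = 3; dotted eighth note = 3; half rest = 8; dotted eighth = 3; half note = 8; eighth rest = 2.
Adding: 3 + 3 + 8 + 3 + 8 + 2 = 27 sixteenth notes.

27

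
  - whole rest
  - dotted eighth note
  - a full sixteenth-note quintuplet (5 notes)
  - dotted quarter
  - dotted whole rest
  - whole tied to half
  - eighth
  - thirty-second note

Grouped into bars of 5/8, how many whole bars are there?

7

One bar of 5/8 = 20 thirty-second notes.
Convert each value to thirty-second notes: whole rest = 32; dotted eighth note = 6; a full sixteenth-note quintuplet (5 notes) (five quintuplet sixteenths span one quarter) = 8; dotted quarter = 12; dotted whole rest = 48; whole tied to half (whole + half) = 48; eighth = 4; thirty-second note = 1.
Total: 32 + 6 + 8 + 12 + 48 + 48 + 4 + 1 = 159.
159 ÷ 20 = 7 complete bars with 19 left over.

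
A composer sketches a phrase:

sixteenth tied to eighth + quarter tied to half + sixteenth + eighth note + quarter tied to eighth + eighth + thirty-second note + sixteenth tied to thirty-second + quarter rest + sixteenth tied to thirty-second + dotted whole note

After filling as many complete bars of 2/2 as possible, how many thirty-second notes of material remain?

One bar of 2/2 = 32 thirty-second notes.
Convert each value to thirty-second notes: sixteenth tied to eighth (sixteenth + eighth) = 6; quarter tied to half (quarter + half) = 24; sixteenth = 2; eighth note = 4; quarter tied to eighth (quarter + eighth) = 12; eighth = 4; thirty-second note = 1; sixteenth tied to thirty-second (sixteenth + thirty-second) = 3; quarter rest = 8; sixteenth tied to thirty-second (sixteenth + thirty-second) = 3; dotted whole note = 48.
Sum: 6 + 24 + 2 + 4 + 12 + 4 + 1 + 3 + 8 + 3 + 48 = 115.
115 ÷ 32 = 3 complete bars with 19 thirty-second notes remaining.

19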